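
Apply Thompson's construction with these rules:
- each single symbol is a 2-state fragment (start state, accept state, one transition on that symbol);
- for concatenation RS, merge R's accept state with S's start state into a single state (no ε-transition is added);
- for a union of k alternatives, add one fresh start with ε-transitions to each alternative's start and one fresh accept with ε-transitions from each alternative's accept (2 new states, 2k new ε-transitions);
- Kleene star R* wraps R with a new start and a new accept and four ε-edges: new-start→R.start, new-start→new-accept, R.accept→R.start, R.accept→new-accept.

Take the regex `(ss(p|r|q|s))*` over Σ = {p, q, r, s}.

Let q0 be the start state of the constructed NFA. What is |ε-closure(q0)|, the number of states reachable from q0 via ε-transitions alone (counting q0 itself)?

3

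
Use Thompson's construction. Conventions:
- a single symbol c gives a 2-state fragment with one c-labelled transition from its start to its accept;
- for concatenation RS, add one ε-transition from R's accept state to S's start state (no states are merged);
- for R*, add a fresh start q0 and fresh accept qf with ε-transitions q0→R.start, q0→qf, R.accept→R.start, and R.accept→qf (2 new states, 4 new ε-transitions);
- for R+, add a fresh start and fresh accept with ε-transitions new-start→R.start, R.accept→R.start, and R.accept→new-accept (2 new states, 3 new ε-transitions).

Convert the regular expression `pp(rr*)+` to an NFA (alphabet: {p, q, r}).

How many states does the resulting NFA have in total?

Recursing over subexpressions:
Each of the 4 symbol leaves contributes a 2-state fragment.
  r* → 4 states
  rr* → 6 states
  (rr*)+ → 8 states
  pp(rr*)+ → 12 states

12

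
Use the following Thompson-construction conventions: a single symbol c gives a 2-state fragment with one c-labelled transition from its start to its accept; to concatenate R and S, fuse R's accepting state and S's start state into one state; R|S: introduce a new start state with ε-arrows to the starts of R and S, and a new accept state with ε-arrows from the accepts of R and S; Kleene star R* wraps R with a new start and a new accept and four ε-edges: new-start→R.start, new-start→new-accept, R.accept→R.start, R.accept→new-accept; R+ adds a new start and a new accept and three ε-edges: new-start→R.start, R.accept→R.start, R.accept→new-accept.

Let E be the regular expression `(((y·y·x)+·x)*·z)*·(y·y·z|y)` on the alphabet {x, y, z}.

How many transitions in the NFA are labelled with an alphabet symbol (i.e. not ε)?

9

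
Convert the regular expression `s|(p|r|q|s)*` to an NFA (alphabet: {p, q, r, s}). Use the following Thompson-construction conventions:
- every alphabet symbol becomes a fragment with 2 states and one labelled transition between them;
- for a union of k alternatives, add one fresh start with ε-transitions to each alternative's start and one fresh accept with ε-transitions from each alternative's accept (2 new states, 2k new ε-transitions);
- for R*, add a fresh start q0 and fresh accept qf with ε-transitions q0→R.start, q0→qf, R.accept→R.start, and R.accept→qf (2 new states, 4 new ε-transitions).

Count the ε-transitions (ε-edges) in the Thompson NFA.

By structural recursion:
Each of the 5 symbol leaves contributes 0 ε-transitions.
  p|r|q|s : 8 ε-transitions
  (p|r|q|s)* : 12 ε-transitions
  s|(p|r|q|s)* : 16 ε-transitions

16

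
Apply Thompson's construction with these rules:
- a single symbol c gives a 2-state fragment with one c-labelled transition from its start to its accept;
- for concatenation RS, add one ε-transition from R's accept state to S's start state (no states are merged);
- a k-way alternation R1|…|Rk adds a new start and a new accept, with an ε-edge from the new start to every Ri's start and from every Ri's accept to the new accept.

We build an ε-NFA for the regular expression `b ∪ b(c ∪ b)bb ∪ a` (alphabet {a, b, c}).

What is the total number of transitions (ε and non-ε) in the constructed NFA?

Bottom-up over the parse tree:
Each of the 7 symbol leaves contributes 1 transition (1 symbol, 0 ε).
  c ∪ b = 6 transitions (2 symbol, 4 ε)
  b(c ∪ b)bb = 12 transitions (5 symbol, 7 ε)
  b ∪ b(c ∪ b)bb ∪ a = 20 transitions (7 symbol, 13 ε)

20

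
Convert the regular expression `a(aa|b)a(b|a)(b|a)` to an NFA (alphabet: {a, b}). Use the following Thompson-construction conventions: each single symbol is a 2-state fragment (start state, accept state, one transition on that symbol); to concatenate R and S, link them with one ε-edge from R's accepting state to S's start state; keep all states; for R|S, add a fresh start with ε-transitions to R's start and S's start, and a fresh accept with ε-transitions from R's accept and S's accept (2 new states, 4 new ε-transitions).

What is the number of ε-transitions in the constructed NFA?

17

Bottom-up over the parse tree:
Each of the 9 symbol leaves contributes 0 ε-transitions.
  aa → 1 ε-transition
  aa|b → 5 ε-transitions
  b|a → 4 ε-transitions
  b|a → 4 ε-transitions
  a(aa|b)a(b|a)(b|a) → 17 ε-transitions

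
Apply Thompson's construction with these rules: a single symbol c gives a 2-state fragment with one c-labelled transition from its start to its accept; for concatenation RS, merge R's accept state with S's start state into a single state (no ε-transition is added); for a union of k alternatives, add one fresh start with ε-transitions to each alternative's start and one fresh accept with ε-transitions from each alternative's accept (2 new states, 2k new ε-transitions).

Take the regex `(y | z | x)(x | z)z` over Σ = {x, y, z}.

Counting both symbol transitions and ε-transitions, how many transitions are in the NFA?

Recursing over subexpressions:
Each of the 6 symbol leaves contributes 1 transition (1 symbol, 0 ε).
  y | z | x → 9 transitions (3 symbol, 6 ε)
  x | z → 6 transitions (2 symbol, 4 ε)
  (y | z | x)(x | z)z → 16 transitions (6 symbol, 10 ε)

16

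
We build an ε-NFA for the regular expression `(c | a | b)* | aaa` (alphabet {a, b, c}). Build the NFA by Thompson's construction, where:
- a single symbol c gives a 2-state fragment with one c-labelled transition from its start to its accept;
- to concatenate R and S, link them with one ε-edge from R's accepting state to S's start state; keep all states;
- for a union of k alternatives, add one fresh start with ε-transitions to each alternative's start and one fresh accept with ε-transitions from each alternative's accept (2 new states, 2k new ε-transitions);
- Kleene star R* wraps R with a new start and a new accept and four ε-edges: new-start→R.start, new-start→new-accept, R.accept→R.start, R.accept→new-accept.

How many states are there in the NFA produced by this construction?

Recursing over subexpressions:
Each of the 6 symbol leaves contributes a 2-state fragment.
  c | a | b = 8 states
  (c | a | b)* = 10 states
  aaa = 6 states
  (c | a | b)* | aaa = 18 states

18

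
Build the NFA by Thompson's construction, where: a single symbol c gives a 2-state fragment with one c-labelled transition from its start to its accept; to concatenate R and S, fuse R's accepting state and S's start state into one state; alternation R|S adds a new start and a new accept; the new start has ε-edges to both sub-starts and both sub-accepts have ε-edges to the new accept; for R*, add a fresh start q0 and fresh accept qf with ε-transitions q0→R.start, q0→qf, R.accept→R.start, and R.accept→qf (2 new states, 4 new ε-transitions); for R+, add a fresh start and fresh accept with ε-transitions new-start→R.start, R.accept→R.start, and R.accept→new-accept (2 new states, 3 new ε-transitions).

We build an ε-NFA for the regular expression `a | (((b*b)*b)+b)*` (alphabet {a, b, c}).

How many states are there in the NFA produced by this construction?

17

Bottom-up over the parse tree:
Each of the 5 symbol leaves contributes a 2-state fragment.
  b* → 4 states
  b*b → 5 states
  (b*b)* → 7 states
  (b*b)*b → 8 states
  ((b*b)*b)+ → 10 states
  ((b*b)*b)+b → 11 states
  (((b*b)*b)+b)* → 13 states
  a | (((b*b)*b)+b)* → 17 states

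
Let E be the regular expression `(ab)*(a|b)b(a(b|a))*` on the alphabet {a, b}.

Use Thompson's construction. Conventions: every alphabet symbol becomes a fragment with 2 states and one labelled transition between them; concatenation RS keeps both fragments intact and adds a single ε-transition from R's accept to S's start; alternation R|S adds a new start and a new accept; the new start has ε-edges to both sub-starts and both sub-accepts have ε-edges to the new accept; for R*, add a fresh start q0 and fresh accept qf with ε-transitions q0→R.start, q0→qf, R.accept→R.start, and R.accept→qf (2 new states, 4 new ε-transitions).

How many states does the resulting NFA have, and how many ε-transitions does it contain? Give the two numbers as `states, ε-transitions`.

24, 21

Building bottom-up:
Each of the 8 symbol leaves contributes 2 states and 0 ε-transitions.
  ab — 4 states, 1 ε-transition
  (ab)* — 6 states, 5 ε-transitions
  a|b — 6 states, 4 ε-transitions
  b|a — 6 states, 4 ε-transitions
  a(b|a) — 8 states, 5 ε-transitions
  (a(b|a))* — 10 states, 9 ε-transitions
  (ab)*(a|b)b(a(b|a))* — 24 states, 21 ε-transitions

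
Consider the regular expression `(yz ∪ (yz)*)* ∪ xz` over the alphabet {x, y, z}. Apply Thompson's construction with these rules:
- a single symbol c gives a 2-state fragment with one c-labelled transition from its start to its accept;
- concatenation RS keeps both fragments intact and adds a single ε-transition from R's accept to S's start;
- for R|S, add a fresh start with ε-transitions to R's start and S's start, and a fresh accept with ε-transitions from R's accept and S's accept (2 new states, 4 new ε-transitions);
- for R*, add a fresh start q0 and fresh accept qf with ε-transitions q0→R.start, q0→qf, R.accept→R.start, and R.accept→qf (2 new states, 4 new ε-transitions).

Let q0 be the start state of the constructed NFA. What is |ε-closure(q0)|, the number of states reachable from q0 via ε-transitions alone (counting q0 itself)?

11

Work bottom-up. For each fragment F, track |ε-closure(F.start)| and whether F's accept lies in that closure (i.e. whether F accepts ε). A single-symbol fragment has closure size 1 and does not accept ε.
  yz : |ε-closure| equals the left operand's closure size = 1 (its accept is not ε-reachable, so the closure stops there)
  yz : same as the first factor's closure: |ε-closure| = 1
  (yz)* : |ε-closure| = 1 (new start) + 1 (body) + 1 (new accept) = 3
  yz ∪ (yz)* : |ε-closure| = 1 (new start) + (1 + 3) + 1 (new accept, since some branch ε-reaches its own accept) = 6
  (yz ∪ (yz)*)* : the star's fresh start ε-reaches both the body's start and the fresh accept: |ε-closure| = 2 + 6 = 8
  xz : same as the first factor's closure: |ε-closure| = 1
  (yz ∪ (yz)*)* ∪ xz : new start ε-reaches every alternative's start; at least one alternative accepts ε, so the union's new accept is reached too: |ε-closure| = 1 + 8 + 1 + 1 = 11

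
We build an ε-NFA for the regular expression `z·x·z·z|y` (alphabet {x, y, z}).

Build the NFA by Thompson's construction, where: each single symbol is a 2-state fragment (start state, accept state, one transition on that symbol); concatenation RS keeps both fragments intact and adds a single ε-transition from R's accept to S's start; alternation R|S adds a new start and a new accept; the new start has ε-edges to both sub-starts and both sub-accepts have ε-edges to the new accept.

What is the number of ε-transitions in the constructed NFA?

7

Recursing over subexpressions:
Each of the 5 symbol leaves contributes 0 ε-transitions.
  z·x·z·z : 3 ε-transitions
  z·x·z·z|y : 7 ε-transitions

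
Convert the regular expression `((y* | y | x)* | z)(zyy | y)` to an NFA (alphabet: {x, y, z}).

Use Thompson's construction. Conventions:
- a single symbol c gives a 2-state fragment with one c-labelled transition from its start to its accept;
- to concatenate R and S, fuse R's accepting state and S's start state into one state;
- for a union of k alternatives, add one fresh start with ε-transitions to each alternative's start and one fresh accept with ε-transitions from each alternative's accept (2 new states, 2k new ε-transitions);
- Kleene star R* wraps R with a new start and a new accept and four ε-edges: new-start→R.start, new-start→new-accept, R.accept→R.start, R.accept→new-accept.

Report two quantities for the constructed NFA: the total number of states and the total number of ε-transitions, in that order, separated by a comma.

By structural recursion:
Each of the 8 symbol leaves contributes 2 states and 0 ε-transitions.
  y* = 4 states, 4 ε-transitions
  y* | y | x = 10 states, 10 ε-transitions
  (y* | y | x)* = 12 states, 14 ε-transitions
  (y* | y | x)* | z = 16 states, 18 ε-transitions
  zyy = 4 states, 0 ε-transitions
  zyy | y = 8 states, 4 ε-transitions
  ((y* | y | x)* | z)(zyy | y) = 23 states, 22 ε-transitions

23, 22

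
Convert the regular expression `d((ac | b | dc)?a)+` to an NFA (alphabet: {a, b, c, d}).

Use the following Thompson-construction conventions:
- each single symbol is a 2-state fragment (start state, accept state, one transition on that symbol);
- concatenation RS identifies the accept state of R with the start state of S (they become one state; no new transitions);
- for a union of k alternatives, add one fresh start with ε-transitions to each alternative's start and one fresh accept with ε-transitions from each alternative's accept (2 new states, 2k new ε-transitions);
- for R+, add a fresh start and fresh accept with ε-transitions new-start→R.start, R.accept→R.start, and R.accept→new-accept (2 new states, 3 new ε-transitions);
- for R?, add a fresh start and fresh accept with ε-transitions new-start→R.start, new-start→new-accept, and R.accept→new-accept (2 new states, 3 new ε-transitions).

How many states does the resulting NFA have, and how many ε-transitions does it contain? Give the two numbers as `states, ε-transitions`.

16, 12

Recursing over subexpressions:
Each of the 7 symbol leaves contributes 2 states and 0 ε-transitions.
  ac : 3 states, 0 ε-transitions
  dc : 3 states, 0 ε-transitions
  ac | b | dc : 10 states, 6 ε-transitions
  (ac | b | dc)? : 12 states, 9 ε-transitions
  (ac | b | dc)?a : 13 states, 9 ε-transitions
  ((ac | b | dc)?a)+ : 15 states, 12 ε-transitions
  d((ac | b | dc)?a)+ : 16 states, 12 ε-transitions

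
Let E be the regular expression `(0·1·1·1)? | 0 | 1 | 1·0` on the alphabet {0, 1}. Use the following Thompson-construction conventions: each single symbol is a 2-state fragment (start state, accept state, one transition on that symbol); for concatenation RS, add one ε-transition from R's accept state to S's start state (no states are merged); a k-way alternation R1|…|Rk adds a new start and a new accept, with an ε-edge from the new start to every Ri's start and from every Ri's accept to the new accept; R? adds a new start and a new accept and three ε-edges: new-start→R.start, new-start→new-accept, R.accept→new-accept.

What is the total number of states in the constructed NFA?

20

Bottom-up over the parse tree:
Each of the 8 symbol leaves contributes a 2-state fragment.
  0·1·1·1 → 8 states
  (0·1·1·1)? → 10 states
  1·0 → 4 states
  (0·1·1·1)? | 0 | 1 | 1·0 → 20 states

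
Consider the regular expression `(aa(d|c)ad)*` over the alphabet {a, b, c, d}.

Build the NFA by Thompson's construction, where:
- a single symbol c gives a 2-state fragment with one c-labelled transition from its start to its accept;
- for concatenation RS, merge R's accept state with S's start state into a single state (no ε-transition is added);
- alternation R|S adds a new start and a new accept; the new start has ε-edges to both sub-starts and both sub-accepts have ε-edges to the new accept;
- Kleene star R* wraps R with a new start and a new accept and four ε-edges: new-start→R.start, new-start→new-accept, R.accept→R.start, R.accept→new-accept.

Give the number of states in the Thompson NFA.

12

Bottom-up over the parse tree:
Each of the 6 symbol leaves contributes a 2-state fragment.
  d|c → 6 states
  aa(d|c)ad → 10 states
  (aa(d|c)ad)* → 12 states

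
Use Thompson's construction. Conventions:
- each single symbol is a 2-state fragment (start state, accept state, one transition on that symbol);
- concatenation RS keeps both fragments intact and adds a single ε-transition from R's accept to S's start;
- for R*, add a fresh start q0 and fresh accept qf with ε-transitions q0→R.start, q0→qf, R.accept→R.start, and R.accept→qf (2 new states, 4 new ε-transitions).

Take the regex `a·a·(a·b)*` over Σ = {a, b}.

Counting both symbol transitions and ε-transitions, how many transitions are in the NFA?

11

Building bottom-up:
Each of the 4 symbol leaves contributes 1 transition (1 symbol, 0 ε).
  a·b → 3 transitions (2 symbol, 1 ε)
  (a·b)* → 7 transitions (2 symbol, 5 ε)
  a·a·(a·b)* → 11 transitions (4 symbol, 7 ε)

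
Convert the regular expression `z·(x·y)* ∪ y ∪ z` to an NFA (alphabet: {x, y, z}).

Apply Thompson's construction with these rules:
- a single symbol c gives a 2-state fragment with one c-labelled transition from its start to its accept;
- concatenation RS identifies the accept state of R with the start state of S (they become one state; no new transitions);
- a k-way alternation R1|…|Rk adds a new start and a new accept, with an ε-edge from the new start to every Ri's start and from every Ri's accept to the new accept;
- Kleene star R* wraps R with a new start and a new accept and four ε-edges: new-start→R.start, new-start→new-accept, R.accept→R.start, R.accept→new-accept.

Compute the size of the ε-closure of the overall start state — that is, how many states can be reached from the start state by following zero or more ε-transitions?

Compute the ε-closure size of each fragment's start state recursively; a symbol fragment's start has no outgoing ε-edge, so its closure is just itself (size 1).
  x·y → |ε-closure| equals the left operand's closure size = 1 (its accept is not ε-reachable, so the closure stops there)
  (x·y)* → the star's fresh start ε-reaches both the body's start and the fresh accept: |ε-closure| = 2 + 1 = 3
  z·(x·y)* → |ε-closure| equals the left operand's closure size = 1 (its accept is not ε-reachable, so the closure stops there)
  z·(x·y)* ∪ y ∪ z → new start ε-reaches every alternative's start; none of them accept ε, so the new accept is not reached: |ε-closure| = 1 + 1 + 1 + 1 = 4

4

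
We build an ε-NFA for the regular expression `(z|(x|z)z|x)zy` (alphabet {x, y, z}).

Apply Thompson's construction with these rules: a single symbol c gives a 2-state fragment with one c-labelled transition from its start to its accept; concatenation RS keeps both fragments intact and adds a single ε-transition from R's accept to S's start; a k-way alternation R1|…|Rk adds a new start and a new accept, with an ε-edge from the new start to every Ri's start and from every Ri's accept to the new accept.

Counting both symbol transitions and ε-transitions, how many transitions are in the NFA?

20

Recursing over subexpressions:
Each of the 7 symbol leaves contributes 1 transition (1 symbol, 0 ε).
  x|z → 6 transitions (2 symbol, 4 ε)
  (x|z)z → 8 transitions (3 symbol, 5 ε)
  z|(x|z)z|x → 16 transitions (5 symbol, 11 ε)
  (z|(x|z)z|x)zy → 20 transitions (7 symbol, 13 ε)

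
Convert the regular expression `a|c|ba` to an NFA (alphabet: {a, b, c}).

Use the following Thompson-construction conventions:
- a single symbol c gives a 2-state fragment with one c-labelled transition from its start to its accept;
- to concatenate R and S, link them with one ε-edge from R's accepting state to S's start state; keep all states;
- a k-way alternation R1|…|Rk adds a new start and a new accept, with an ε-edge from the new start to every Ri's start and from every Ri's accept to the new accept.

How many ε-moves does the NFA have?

7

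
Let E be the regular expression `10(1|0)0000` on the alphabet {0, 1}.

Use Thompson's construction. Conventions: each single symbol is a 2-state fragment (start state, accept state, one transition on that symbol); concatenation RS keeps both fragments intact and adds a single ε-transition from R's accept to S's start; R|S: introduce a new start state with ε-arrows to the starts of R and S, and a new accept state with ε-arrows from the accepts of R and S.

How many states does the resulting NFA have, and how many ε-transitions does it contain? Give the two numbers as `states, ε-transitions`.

18, 10

Recursing over subexpressions:
Each of the 8 symbol leaves contributes 2 states and 0 ε-transitions.
  1|0 = 6 states, 4 ε-transitions
  10(1|0)0000 = 18 states, 10 ε-transitions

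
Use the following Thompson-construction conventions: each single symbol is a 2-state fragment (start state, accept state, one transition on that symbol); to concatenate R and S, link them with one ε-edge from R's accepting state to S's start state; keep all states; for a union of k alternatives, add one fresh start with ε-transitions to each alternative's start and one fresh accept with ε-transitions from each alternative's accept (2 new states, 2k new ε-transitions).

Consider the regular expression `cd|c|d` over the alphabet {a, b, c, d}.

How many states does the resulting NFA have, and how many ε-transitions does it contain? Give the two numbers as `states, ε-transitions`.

Bottom-up over the parse tree:
Each of the 4 symbol leaves contributes 2 states and 0 ε-transitions.
  cd → 4 states, 1 ε-transition
  cd|c|d → 10 states, 7 ε-transitions

10, 7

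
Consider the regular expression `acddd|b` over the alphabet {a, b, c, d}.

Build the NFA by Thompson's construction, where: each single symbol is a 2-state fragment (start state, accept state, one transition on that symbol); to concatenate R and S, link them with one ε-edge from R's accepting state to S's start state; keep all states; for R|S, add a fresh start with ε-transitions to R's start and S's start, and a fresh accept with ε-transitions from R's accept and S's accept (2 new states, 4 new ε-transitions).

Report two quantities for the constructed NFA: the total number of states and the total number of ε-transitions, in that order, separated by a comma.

14, 8

By structural recursion:
Each of the 6 symbol leaves contributes 2 states and 0 ε-transitions.
  acddd → 10 states, 4 ε-transitions
  acddd|b → 14 states, 8 ε-transitions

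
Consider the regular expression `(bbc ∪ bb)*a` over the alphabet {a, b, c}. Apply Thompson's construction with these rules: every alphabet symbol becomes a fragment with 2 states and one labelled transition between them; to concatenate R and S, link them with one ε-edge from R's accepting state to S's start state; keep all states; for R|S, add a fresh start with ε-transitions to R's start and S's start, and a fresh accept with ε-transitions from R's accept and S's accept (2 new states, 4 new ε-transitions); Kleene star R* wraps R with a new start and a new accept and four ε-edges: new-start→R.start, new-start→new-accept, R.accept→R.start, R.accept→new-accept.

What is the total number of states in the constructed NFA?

16

Recursing over subexpressions:
Each of the 6 symbol leaves contributes a 2-state fragment.
  bbc → 6 states
  bb → 4 states
  bbc ∪ bb → 12 states
  (bbc ∪ bb)* → 14 states
  (bbc ∪ bb)*a → 16 states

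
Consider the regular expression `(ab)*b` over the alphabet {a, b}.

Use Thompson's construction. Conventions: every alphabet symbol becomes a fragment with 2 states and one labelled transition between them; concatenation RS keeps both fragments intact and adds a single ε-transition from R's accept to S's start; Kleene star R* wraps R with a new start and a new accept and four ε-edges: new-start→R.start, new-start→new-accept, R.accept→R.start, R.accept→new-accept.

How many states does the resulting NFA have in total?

Recursing over subexpressions:
Each of the 3 symbol leaves contributes a 2-state fragment.
  ab → 4 states
  (ab)* → 6 states
  (ab)*b → 8 states

8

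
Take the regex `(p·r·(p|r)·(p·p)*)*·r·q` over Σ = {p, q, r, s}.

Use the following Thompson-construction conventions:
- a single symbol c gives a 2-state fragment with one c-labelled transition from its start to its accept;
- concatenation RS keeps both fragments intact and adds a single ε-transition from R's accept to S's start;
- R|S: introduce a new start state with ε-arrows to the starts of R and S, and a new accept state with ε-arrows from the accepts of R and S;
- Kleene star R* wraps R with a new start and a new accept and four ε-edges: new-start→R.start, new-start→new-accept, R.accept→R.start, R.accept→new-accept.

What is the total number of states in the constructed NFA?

22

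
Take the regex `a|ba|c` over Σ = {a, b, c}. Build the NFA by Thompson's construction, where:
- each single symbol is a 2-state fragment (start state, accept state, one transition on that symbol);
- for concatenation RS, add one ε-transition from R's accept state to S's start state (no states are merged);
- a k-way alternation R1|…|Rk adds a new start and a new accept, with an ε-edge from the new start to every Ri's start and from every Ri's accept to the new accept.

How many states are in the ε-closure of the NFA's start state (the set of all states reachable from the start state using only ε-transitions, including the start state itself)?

Let C(F) = |ε-closure(F.start)| within fragment F, and note whether F accepts ε. Symbol fragments have C = 1 and do not accept ε. Then:
  ba — same as the first factor's closure: |ε-closure| = 1
  a|ba|c — new start ε-reaches every alternative's start; none of them accept ε, so the new accept is not reached: |ε-closure| = 1 + 1 + 1 + 1 = 4

4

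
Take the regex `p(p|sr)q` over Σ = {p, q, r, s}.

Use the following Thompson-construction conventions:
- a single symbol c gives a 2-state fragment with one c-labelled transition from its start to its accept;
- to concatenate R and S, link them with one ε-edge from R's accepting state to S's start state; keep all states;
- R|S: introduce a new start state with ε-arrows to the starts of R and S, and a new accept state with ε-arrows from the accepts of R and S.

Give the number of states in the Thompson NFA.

Recursing over subexpressions:
Each of the 5 symbol leaves contributes a 2-state fragment.
  sr = 4 states
  p|sr = 8 states
  p(p|sr)q = 12 states

12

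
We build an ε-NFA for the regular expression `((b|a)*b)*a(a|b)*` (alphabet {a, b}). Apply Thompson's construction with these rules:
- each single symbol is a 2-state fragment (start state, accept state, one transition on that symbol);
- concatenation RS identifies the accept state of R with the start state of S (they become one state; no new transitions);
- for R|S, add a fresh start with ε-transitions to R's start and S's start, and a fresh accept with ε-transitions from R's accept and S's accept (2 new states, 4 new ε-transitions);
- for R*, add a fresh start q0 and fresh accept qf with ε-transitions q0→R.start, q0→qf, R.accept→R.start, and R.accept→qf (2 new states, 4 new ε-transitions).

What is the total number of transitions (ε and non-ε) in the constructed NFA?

26

Building bottom-up:
Each of the 6 symbol leaves contributes 1 transition (1 symbol, 0 ε).
  b|a : 6 transitions (2 symbol, 4 ε)
  (b|a)* : 10 transitions (2 symbol, 8 ε)
  (b|a)*b : 11 transitions (3 symbol, 8 ε)
  ((b|a)*b)* : 15 transitions (3 symbol, 12 ε)
  a|b : 6 transitions (2 symbol, 4 ε)
  (a|b)* : 10 transitions (2 symbol, 8 ε)
  ((b|a)*b)*a(a|b)* : 26 transitions (6 symbol, 20 ε)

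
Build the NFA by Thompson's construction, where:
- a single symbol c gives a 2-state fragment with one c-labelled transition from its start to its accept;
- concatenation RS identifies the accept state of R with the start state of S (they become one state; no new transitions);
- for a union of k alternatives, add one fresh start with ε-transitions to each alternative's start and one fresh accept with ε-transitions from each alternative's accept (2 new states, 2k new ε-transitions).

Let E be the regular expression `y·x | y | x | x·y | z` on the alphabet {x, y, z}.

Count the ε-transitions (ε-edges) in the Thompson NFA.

10

Recursing over subexpressions:
Each of the 7 symbol leaves contributes 0 ε-transitions.
  y·x = 0 ε-transitions
  x·y = 0 ε-transitions
  y·x | y | x | x·y | z = 10 ε-transitions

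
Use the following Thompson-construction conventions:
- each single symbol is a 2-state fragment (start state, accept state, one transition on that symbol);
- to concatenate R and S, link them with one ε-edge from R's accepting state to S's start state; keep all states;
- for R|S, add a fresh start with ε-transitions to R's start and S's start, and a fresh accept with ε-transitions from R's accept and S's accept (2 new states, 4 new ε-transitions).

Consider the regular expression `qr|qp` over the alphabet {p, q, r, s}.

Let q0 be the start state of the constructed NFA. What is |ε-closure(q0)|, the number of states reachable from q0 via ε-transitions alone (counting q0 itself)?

3

Compute the ε-closure size of each fragment's start state recursively; a symbol fragment's start has no outgoing ε-edge, so its closure is just itself (size 1).
  qr → same as the first factor's closure: |closure| = 1
  qp → |closure| equals the left operand's closure size = 1 (its accept is not ε-reachable, so the closure stops there)
  qr|qp → |closure| = 1 + 1 + 1 = 3 (the new accept is not ε-reachable since no branch accepts ε)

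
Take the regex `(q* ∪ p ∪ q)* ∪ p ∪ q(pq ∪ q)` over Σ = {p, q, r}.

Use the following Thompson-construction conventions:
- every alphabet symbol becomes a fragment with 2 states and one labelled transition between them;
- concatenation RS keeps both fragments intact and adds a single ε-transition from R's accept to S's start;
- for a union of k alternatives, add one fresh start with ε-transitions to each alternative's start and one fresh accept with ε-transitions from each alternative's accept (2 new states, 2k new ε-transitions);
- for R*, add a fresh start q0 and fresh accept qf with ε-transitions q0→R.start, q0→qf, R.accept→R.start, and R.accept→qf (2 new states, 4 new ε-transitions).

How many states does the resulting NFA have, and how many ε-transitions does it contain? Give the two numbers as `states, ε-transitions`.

Per subexpression:
Each of the 8 symbol leaves contributes 2 states and 0 ε-transitions.
  q* — 4 states, 4 ε-transitions
  q* ∪ p ∪ q — 10 states, 10 ε-transitions
  (q* ∪ p ∪ q)* — 12 states, 14 ε-transitions
  pq — 4 states, 1 ε-transition
  pq ∪ q — 8 states, 5 ε-transitions
  q(pq ∪ q) — 10 states, 6 ε-transitions
  (q* ∪ p ∪ q)* ∪ p ∪ q(pq ∪ q) — 26 states, 26 ε-transitions

26, 26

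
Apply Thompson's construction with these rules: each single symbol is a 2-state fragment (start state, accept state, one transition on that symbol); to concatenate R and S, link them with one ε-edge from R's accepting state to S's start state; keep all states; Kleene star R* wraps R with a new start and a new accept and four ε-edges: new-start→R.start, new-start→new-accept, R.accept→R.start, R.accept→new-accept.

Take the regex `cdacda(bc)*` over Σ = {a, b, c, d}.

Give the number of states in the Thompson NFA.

Bottom-up over the parse tree:
Each of the 8 symbol leaves contributes a 2-state fragment.
  bc = 4 states
  (bc)* = 6 states
  cdacda(bc)* = 18 states

18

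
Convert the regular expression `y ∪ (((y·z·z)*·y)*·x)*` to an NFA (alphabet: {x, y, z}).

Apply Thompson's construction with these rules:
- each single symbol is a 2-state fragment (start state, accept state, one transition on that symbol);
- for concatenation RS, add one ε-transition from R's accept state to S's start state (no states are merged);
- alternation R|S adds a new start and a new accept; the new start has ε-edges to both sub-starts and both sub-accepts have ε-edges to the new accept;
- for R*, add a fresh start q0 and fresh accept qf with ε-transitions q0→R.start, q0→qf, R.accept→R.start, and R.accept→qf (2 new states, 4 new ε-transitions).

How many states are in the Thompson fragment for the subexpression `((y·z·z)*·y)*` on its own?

12

Fragment for `((y·z·z)*·y)*`:
Each of the 4 symbol leaves contributes a 2-state fragment.
  y·z·z → 6 states
  (y·z·z)* → 8 states
  (y·z·z)*·y → 10 states
  ((y·z·z)*·y)* → 12 states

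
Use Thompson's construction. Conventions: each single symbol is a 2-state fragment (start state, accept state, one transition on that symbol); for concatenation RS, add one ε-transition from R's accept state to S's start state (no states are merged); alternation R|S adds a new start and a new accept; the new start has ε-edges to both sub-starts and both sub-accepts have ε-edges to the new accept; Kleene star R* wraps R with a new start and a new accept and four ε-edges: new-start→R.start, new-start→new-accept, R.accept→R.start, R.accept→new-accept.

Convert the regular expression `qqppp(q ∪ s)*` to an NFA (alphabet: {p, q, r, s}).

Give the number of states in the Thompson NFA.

Bottom-up over the parse tree:
Each of the 7 symbol leaves contributes a 2-state fragment.
  q ∪ s = 6 states
  (q ∪ s)* = 8 states
  qqppp(q ∪ s)* = 18 states

18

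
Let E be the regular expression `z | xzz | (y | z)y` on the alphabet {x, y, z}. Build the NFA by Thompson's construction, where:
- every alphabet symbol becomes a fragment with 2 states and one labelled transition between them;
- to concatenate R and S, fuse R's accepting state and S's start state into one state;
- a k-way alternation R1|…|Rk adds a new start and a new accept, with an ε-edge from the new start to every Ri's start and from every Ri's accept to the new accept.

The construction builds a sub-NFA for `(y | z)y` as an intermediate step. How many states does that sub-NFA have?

7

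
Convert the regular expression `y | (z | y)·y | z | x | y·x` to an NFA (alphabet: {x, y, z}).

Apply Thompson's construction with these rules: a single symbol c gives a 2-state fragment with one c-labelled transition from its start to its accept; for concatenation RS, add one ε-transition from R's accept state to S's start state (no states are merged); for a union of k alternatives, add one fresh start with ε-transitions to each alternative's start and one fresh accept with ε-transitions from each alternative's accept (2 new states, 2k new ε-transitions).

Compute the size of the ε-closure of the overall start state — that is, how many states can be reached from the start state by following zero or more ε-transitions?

Compute the ε-closure size of each fragment's start state recursively; a symbol fragment's start has no outgoing ε-edge, so its closure is just itself (size 1).
  z | y — new start ε-reaches every alternative's start; none of them accept ε, so the new accept is not reached: |ε-closure| = 1 + 1 + 1 = 3
  (z | y)·y — |ε-closure| equals the left operand's closure size = 3 (its accept is not ε-reachable, so the closure stops there)
  y·x — |ε-closure| equals the left operand's closure size = 1 (its accept is not ε-reachable, so the closure stops there)
  y | (z | y)·y | z | x | y·x — |ε-closure| = 1 + 1 + 3 + 1 + 1 + 1 = 8 (the new accept is not ε-reachable since no branch accepts ε)

8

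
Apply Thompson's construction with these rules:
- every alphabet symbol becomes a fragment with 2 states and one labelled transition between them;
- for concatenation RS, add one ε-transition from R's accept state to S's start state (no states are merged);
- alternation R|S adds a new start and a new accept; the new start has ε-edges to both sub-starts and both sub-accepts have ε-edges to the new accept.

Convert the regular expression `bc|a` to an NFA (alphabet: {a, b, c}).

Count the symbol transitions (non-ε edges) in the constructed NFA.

3

Per subexpression:
Each of the 3 symbol leaves contributes exactly 1 symbol transition.
  bc : 2 symbol transitions
  bc|a : 3 symbol transitions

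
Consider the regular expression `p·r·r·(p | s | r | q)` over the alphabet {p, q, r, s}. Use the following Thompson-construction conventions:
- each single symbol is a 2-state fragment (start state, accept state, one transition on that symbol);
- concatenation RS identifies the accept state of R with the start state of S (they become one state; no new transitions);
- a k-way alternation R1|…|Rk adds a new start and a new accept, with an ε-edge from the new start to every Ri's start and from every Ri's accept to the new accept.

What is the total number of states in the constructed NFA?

Recursing over subexpressions:
Each of the 7 symbol leaves contributes a 2-state fragment.
  p | s | r | q = 10 states
  p·r·r·(p | s | r | q) = 13 states

13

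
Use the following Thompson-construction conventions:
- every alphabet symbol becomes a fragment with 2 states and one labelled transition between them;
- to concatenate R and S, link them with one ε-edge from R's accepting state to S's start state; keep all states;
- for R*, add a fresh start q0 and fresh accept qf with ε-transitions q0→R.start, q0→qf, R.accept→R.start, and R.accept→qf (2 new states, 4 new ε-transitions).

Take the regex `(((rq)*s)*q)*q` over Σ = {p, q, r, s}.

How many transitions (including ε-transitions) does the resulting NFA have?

21

Bottom-up over the parse tree:
Each of the 5 symbol leaves contributes 1 transition (1 symbol, 0 ε).
  rq — 3 transitions (2 symbol, 1 ε)
  (rq)* — 7 transitions (2 symbol, 5 ε)
  (rq)*s — 9 transitions (3 symbol, 6 ε)
  ((rq)*s)* — 13 transitions (3 symbol, 10 ε)
  ((rq)*s)*q — 15 transitions (4 symbol, 11 ε)
  (((rq)*s)*q)* — 19 transitions (4 symbol, 15 ε)
  (((rq)*s)*q)*q — 21 transitions (5 symbol, 16 ε)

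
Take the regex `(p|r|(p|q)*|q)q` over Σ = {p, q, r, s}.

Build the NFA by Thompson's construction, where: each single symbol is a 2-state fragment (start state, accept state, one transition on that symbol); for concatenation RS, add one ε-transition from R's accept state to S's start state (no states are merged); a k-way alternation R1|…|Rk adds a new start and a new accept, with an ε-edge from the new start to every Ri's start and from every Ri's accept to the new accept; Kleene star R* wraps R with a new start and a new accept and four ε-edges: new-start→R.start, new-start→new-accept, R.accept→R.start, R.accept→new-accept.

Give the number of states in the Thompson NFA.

By structural recursion:
Each of the 6 symbol leaves contributes a 2-state fragment.
  p|q = 6 states
  (p|q)* = 8 states
  p|r|(p|q)*|q = 16 states
  (p|r|(p|q)*|q)q = 18 states

18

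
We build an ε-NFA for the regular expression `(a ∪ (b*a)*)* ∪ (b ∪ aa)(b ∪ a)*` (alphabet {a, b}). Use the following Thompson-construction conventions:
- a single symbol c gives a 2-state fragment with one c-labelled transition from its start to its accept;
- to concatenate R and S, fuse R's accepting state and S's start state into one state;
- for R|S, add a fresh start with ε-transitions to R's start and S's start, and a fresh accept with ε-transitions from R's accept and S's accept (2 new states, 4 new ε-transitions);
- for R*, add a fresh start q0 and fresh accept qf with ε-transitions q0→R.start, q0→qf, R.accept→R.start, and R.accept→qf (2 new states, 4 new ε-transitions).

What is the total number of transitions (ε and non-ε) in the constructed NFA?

Bottom-up over the parse tree:
Each of the 8 symbol leaves contributes 1 transition (1 symbol, 0 ε).
  b* — 5 transitions (1 symbol, 4 ε)
  b*a — 6 transitions (2 symbol, 4 ε)
  (b*a)* — 10 transitions (2 symbol, 8 ε)
  a ∪ (b*a)* — 15 transitions (3 symbol, 12 ε)
  (a ∪ (b*a)*)* — 19 transitions (3 symbol, 16 ε)
  aa — 2 transitions (2 symbol, 0 ε)
  b ∪ aa — 7 transitions (3 symbol, 4 ε)
  b ∪ a — 6 transitions (2 symbol, 4 ε)
  (b ∪ a)* — 10 transitions (2 symbol, 8 ε)
  (b ∪ aa)(b ∪ a)* — 17 transitions (5 symbol, 12 ε)
  (a ∪ (b*a)*)* ∪ (b ∪ aa)(b ∪ a)* — 40 transitions (8 symbol, 32 ε)

40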